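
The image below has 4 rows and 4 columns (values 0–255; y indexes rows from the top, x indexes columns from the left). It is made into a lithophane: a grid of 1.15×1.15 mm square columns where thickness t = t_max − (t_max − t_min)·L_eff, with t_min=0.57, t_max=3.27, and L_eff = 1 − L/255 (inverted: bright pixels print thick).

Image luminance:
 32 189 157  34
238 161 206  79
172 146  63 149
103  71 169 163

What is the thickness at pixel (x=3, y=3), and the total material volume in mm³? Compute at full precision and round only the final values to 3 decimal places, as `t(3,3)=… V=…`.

span = t_max - t_min = 3.27 - 0.57 = 2.700
L(3,3) = 163, L_eff = 1 - 163/255 = 0.360784 (inverted)
t(3,3) = 3.27 - 2.700·0.360784 = 2.296
Σt over all 4·4 pixels = 2694/85 ≈ 31.6941176
V = pitch²·Σt = 1.15²·2694/85 = 41.915

t(3,3)=2.296 V=41.915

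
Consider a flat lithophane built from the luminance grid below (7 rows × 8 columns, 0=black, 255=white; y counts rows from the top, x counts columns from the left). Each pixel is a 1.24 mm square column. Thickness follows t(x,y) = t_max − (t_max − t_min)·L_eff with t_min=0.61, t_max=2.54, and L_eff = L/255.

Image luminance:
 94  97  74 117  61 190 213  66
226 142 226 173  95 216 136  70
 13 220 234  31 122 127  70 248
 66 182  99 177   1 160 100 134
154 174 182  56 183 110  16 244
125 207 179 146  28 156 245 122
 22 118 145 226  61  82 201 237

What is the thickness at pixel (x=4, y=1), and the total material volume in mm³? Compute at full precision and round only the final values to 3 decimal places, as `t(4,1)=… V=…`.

span = t_max - t_min = 2.54 - 0.61 = 1.930
L(4,1) = 95, L_eff = 95/255 = 0.372549
t(4,1) = 2.54 - 1.930·0.372549 = 1.821
Σt over all 7·8 pixels = 84.726
V = pitch²·Σt = 1.24²·84.726 = 130.275

t(4,1)=1.821 V=130.275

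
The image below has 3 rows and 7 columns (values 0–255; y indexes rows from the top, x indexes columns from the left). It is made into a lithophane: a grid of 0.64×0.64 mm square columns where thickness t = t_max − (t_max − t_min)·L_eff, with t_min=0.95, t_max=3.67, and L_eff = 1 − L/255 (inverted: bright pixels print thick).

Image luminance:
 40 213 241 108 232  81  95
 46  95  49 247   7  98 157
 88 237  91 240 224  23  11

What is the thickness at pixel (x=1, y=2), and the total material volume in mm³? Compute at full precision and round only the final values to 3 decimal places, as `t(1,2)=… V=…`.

t(1,2)=3.478 V=19.632

span = t_max - t_min = 3.67 - 0.95 = 2.720
L(1,2) = 237, L_eff = 1 - 237/255 = 0.070588 (inverted)
t(1,2) = 3.67 - 2.720·0.070588 = 3.478
Σt over all 3·7 pixels = 71893/1500 ≈ 47.9286667
V = pitch²·Σt = 0.64²·71893/1500 = 19.632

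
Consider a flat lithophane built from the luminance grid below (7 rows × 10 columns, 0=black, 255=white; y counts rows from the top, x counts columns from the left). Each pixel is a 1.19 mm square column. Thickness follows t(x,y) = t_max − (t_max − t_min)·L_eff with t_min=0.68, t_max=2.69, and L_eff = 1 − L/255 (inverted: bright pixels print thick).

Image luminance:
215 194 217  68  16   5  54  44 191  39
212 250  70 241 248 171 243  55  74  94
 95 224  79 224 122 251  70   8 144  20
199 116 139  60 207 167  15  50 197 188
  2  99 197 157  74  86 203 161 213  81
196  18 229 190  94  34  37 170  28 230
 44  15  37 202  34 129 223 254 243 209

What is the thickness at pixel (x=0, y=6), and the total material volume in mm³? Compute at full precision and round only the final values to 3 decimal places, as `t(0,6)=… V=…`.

t(0,6)=1.027 V=169.708

span = t_max - t_min = 2.69 - 0.68 = 2.010
L(0,6) = 44, L_eff = 1 - 44/255 = 0.827451 (inverted)
t(0,6) = 2.69 - 2.010·0.827451 = 1.027
Σt over all 7·10 pixels = 203731/1700 ≈ 119.8417647
V = pitch²·Σt = 1.19²·203731/1700 = 169.708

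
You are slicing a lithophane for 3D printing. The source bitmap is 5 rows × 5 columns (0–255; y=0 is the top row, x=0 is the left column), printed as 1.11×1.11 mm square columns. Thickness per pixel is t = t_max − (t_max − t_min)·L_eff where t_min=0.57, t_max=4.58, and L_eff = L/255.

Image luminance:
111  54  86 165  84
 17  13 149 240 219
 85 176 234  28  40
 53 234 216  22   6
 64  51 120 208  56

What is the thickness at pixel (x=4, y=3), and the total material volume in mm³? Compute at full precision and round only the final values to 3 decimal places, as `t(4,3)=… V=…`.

t(4,3)=4.486 V=88.161

span = t_max - t_min = 4.58 - 0.57 = 4.010
L(4,3) = 6, L_eff = 6/255 = 0.023529
t(4,3) = 4.58 - 4.010·0.023529 = 4.486
Σt over all 5·5 pixels = 1824619/25500 ≈ 71.5536863
V = pitch²·Σt = 1.11²·1824619/25500 = 88.161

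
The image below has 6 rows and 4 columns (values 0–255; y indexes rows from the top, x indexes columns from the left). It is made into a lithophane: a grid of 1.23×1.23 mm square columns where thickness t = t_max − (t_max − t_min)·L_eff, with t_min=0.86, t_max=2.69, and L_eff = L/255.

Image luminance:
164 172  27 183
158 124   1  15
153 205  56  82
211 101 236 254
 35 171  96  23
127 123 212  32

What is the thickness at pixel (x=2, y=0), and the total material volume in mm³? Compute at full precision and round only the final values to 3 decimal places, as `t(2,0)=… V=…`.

t(2,0)=2.496 V=65.524

span = t_max - t_min = 2.69 - 0.86 = 1.830
L(2,0) = 27, L_eff = 27/255 = 0.105882
t(2,0) = 2.69 - 1.830·0.105882 = 2.496
Σt over all 6·4 pixels = 368139/8500 ≈ 43.3104706
V = pitch²·Σt = 1.23²·368139/8500 = 65.524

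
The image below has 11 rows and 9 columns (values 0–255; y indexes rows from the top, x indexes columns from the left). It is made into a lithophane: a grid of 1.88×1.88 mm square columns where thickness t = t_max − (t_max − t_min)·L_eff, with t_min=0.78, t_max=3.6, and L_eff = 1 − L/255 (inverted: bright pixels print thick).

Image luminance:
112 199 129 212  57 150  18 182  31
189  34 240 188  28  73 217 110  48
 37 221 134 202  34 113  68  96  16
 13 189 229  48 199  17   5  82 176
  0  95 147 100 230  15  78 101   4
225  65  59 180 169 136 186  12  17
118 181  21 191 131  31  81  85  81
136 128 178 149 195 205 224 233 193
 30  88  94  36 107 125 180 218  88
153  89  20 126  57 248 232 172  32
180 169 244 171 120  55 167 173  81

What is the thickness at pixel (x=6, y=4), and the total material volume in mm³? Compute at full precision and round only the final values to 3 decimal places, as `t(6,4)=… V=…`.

t(6,4)=1.643 V=739.265

span = t_max - t_min = 3.6 - 0.78 = 2.820
L(6,4) = 78, L_eff = 1 - 78/255 = 0.694118 (inverted)
t(6,4) = 3.6 - 2.820·0.694118 = 1.643
Σt over all 11·9 pixels = 444471/2125 ≈ 209.1628235
V = pitch²·Σt = 1.88²·444471/2125 = 739.265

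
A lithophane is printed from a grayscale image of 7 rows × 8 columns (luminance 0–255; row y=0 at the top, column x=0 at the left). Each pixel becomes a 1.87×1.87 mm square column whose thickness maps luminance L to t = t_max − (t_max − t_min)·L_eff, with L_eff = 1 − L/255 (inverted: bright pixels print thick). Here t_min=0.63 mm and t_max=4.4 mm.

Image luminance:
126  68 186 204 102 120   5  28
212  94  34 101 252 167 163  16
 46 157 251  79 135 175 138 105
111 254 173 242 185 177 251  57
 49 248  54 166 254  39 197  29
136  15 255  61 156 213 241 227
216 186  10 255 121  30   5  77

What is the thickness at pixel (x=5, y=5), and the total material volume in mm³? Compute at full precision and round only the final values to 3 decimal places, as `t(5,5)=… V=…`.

t(5,5)=3.779 V=519.077

span = t_max - t_min = 4.4 - 0.63 = 3.770
L(5,5) = 213, L_eff = 1 - 213/255 = 0.164706 (inverted)
t(5,5) = 4.4 - 3.770·0.164706 = 3.779
Σt over all 7·8 pixels = 1892599/12750 ≈ 148.4391373
V = pitch²·Σt = 1.87²·1892599/12750 = 519.077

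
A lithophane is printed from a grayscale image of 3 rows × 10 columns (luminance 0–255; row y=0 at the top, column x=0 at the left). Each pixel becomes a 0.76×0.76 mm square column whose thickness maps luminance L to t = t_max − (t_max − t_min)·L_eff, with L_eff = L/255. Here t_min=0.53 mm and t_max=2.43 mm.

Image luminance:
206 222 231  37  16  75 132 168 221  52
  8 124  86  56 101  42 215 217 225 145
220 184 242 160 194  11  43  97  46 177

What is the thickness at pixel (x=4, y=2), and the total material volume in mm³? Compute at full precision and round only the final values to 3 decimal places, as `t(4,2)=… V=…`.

t(4,2)=0.985 V=25.095

span = t_max - t_min = 2.43 - 0.53 = 1.900
L(4,2) = 194, L_eff = 194/255 = 0.760784
t(4,2) = 2.43 - 1.900·0.760784 = 0.985
Σt over all 3·10 pixels = 55394/1275 ≈ 43.4462745
V = pitch²·Σt = 0.76²·55394/1275 = 25.095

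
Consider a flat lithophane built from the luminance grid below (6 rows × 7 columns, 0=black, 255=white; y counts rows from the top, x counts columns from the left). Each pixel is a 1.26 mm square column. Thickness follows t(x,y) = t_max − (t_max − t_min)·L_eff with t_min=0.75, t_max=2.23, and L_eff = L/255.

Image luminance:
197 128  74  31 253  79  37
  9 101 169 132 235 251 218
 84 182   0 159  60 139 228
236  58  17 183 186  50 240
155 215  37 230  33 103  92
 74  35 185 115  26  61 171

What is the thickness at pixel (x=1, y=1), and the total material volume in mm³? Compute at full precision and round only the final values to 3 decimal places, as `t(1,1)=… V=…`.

span = t_max - t_min = 2.23 - 0.75 = 1.480
L(1,1) = 101, L_eff = 101/255 = 0.396078
t(1,1) = 2.23 - 1.480·0.396078 = 1.644
Σt over all 6·7 pixels = 268111/4250 ≈ 63.0849412
V = pitch²·Σt = 1.26²·268111/4250 = 100.154

t(1,1)=1.644 V=100.154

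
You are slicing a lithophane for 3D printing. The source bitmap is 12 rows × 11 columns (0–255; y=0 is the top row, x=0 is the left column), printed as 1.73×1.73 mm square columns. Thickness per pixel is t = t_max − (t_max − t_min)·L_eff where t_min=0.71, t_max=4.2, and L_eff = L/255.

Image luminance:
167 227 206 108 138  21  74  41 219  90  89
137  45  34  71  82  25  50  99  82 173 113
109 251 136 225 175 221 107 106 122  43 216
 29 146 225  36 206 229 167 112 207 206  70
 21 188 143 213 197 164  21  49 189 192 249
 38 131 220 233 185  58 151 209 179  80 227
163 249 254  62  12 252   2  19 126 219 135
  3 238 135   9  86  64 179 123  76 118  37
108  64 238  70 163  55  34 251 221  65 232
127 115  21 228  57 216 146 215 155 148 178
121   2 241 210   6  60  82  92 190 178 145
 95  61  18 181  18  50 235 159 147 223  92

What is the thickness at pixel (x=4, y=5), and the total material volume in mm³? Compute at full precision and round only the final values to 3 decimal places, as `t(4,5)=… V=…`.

t(4,5)=1.668 V=952.839

span = t_max - t_min = 4.2 - 0.71 = 3.490
L(4,5) = 185, L_eff = 185/255 = 0.725490
t(4,5) = 4.2 - 3.490·0.725490 = 1.668
Σt over all 12·11 pixels = 4059173/12750 ≈ 318.3665098
V = pitch²·Σt = 1.73²·4059173/12750 = 952.839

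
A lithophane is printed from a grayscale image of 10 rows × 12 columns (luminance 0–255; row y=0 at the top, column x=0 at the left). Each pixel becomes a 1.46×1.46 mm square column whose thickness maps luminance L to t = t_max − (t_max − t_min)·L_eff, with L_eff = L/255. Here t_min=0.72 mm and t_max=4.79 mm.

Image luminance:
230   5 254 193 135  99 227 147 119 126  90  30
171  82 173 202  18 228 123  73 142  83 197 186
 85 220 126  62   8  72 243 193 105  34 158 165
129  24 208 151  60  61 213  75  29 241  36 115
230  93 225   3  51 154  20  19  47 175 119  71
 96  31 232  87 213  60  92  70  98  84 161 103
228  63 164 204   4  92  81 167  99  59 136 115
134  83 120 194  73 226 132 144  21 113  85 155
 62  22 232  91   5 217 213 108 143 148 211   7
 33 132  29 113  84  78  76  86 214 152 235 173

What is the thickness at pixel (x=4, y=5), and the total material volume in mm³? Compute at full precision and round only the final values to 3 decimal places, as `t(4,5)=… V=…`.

span = t_max - t_min = 4.79 - 0.72 = 4.070
L(4,5) = 213, L_eff = 213/255 = 0.835294
t(4,5) = 4.79 - 4.070·0.835294 = 1.390
Σt over all 10·12 pixels = 731829/2125 ≈ 344.3901176
V = pitch²·Σt = 1.46²·731829/2125 = 734.102

t(4,5)=1.390 V=734.102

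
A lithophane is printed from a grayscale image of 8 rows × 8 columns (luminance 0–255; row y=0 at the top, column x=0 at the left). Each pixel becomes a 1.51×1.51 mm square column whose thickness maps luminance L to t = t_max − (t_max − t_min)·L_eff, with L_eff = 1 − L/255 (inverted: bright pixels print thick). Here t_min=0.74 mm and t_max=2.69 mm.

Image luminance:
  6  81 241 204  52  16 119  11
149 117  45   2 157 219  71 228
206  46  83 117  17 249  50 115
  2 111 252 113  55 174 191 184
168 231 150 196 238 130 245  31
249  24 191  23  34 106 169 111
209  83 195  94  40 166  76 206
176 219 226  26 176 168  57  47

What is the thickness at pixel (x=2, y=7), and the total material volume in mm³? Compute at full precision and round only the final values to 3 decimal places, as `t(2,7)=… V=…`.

t(2,7)=2.468 V=249.967

span = t_max - t_min = 2.69 - 0.74 = 1.950
L(2,7) = 226, L_eff = 1 - 226/255 = 0.113725 (inverted)
t(2,7) = 2.69 - 1.950·0.113725 = 2.468
Σt over all 8·8 pixels = 109.63
V = pitch²·Σt = 1.51²·109.63 = 249.967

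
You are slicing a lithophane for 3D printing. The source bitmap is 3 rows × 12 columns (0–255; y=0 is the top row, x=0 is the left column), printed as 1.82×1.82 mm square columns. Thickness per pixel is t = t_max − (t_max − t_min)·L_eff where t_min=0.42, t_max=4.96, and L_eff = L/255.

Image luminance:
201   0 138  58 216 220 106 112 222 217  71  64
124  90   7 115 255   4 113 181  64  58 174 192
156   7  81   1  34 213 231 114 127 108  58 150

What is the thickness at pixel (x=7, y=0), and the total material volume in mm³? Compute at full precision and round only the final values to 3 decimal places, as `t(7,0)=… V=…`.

span = t_max - t_min = 4.96 - 0.42 = 4.540
L(7,0) = 112, L_eff = 112/255 = 0.439216
t(7,0) = 4.96 - 4.540·0.439216 = 2.966
Σt over all 3·12 pixels = 652313/6375 ≈ 102.3236078
V = pitch²·Σt = 1.82²·652313/6375 = 338.937

t(7,0)=2.966 V=338.937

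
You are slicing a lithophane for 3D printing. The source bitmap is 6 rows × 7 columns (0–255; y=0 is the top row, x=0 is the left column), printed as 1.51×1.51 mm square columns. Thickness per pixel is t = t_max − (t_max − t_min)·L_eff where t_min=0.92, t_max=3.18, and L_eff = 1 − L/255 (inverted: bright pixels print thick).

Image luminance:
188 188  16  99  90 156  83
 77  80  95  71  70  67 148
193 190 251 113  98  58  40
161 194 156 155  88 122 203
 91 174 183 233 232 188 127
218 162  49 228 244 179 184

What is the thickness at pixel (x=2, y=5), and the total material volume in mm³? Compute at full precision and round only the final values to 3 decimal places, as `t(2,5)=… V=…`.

t(2,5)=1.354 V=208.179

span = t_max - t_min = 3.18 - 0.92 = 2.260
L(2,5) = 49, L_eff = 1 - 49/255 = 0.807843 (inverted)
t(2,5) = 3.18 - 2.260·0.807843 = 1.354
Σt over all 6·7 pixels = 582053/6375 ≈ 91.3024314
V = pitch²·Σt = 1.51²·582053/6375 = 208.179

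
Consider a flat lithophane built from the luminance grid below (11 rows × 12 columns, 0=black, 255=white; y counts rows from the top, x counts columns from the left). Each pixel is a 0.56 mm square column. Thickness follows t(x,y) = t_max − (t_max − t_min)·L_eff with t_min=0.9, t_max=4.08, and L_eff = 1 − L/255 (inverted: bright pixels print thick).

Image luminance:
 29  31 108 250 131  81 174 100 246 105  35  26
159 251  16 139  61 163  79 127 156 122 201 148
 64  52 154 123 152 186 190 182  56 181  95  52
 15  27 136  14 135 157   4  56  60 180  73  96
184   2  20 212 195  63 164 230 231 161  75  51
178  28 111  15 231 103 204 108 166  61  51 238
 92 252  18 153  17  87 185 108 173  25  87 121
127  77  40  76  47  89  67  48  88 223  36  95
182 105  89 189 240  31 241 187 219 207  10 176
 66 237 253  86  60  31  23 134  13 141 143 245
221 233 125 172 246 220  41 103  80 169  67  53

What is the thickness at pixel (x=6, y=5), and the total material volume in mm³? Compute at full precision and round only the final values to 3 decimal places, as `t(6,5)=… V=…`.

t(6,5)=3.444 V=99.159

span = t_max - t_min = 4.08 - 0.9 = 3.180
L(6,5) = 204, L_eff = 1 - 204/255 = 0.200000 (inverted)
t(6,5) = 4.08 - 3.180·0.200000 = 3.444
Σt over all 11·12 pixels = 1343837/4250 ≈ 316.1969412
V = pitch²·Σt = 0.56²·1343837/4250 = 99.159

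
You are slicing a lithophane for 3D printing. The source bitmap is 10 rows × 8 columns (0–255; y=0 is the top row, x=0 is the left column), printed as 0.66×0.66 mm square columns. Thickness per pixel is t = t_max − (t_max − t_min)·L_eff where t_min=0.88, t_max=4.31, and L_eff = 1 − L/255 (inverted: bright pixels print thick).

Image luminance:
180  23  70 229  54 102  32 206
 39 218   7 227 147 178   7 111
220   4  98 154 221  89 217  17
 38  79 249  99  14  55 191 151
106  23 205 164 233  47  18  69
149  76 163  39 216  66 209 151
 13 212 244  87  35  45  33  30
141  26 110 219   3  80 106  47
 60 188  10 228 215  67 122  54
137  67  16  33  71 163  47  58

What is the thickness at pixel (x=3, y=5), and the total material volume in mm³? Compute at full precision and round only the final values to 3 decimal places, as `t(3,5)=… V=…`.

t(3,5)=1.405 V=81.214

span = t_max - t_min = 4.31 - 0.88 = 3.430
L(3,5) = 39, L_eff = 1 - 39/255 = 0.847059 (inverted)
t(3,5) = 4.31 - 3.430·0.847059 = 1.405
Σt over all 10·8 pixels = 4754261/25500 ≈ 186.4416078
V = pitch²·Σt = 0.66²·4754261/25500 = 81.214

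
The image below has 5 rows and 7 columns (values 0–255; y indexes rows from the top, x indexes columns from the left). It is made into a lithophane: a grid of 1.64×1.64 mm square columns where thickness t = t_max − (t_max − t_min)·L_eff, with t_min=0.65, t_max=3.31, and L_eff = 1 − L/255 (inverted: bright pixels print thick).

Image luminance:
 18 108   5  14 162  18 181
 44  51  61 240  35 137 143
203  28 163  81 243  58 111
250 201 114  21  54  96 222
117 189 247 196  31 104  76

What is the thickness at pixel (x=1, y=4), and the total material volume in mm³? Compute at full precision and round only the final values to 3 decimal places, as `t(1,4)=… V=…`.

t(1,4)=2.622 V=174.031

span = t_max - t_min = 3.31 - 0.65 = 2.660
L(1,4) = 189, L_eff = 1 - 189/255 = 0.258824 (inverted)
t(1,4) = 3.31 - 2.660·0.258824 = 2.622
Σt over all 5·7 pixels = 1649977/25500 ≈ 64.7049804
V = pitch²·Σt = 1.64²·1649977/25500 = 174.031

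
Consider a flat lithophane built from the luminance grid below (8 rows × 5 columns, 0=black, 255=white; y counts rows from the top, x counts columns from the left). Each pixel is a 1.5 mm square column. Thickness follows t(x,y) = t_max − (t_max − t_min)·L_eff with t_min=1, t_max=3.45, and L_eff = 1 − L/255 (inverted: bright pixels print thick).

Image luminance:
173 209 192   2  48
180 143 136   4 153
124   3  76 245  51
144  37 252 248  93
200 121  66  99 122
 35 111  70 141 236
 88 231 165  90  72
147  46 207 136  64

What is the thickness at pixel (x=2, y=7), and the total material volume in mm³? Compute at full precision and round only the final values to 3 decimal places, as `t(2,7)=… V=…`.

span = t_max - t_min = 3.45 - 1 = 2.450
L(2,7) = 207, L_eff = 1 - 207/255 = 0.188235 (inverted)
t(2,7) = 3.45 - 2.450·0.188235 = 2.989
Σt over all 8·5 pixels = 22352/255 ≈ 87.6549020
V = pitch²·Σt = 1.5²·22352/255 = 197.224

t(2,7)=2.989 V=197.224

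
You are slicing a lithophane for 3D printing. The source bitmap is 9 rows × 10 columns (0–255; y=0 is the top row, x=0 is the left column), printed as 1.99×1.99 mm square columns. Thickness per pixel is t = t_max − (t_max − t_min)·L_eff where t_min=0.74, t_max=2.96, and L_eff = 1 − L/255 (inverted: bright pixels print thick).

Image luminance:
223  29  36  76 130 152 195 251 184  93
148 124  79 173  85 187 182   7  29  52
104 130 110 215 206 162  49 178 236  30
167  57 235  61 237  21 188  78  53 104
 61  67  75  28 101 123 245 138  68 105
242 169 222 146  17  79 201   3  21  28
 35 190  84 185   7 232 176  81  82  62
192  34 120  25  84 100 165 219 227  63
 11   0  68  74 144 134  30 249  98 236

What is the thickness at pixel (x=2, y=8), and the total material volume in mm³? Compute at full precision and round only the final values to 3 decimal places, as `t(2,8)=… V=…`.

span = t_max - t_min = 2.96 - 0.74 = 2.220
L(2,8) = 68, L_eff = 1 - 68/255 = 0.733333 (inverted)
t(2,8) = 2.96 - 2.220·0.733333 = 1.332
Σt over all 9·10 pixels = 337662/2125 ≈ 158.8997647
V = pitch²·Σt = 1.99²·337662/2125 = 629.259

t(2,8)=1.332 V=629.259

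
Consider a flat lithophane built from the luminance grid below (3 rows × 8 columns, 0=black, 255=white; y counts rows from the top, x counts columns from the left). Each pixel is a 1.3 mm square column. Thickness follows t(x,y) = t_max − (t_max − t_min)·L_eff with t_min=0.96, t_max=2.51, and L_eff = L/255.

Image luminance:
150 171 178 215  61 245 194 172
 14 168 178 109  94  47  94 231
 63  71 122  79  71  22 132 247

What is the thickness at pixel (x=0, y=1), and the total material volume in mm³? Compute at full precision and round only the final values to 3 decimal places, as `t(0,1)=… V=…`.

span = t_max - t_min = 2.51 - 0.96 = 1.550
L(0,1) = 14, L_eff = 14/255 = 0.054902
t(0,1) = 2.51 - 1.550·0.054902 = 2.425
Σt over all 3·8 pixels = 3092/75 ≈ 41.2266667
V = pitch²·Σt = 1.3²·3092/75 = 69.673

t(0,1)=2.425 V=69.673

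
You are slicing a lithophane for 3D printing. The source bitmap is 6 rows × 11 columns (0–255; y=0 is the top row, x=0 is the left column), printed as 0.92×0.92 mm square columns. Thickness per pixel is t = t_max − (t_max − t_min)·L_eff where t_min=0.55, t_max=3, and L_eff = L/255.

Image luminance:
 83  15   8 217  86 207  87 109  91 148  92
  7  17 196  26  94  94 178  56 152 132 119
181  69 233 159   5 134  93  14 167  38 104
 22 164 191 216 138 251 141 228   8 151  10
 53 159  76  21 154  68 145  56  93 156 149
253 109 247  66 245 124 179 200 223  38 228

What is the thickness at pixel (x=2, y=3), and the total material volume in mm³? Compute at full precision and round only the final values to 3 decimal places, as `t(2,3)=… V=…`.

t(2,3)=1.165 V=102.750

span = t_max - t_min = 3 - 0.55 = 2.450
L(2,3) = 191, L_eff = 191/255 = 0.749020
t(2,3) = 3 - 2.450·0.749020 = 1.165
Σt over all 6·11 pixels = 36419/300 ≈ 121.3966667
V = pitch²·Σt = 0.92²·36419/300 = 102.750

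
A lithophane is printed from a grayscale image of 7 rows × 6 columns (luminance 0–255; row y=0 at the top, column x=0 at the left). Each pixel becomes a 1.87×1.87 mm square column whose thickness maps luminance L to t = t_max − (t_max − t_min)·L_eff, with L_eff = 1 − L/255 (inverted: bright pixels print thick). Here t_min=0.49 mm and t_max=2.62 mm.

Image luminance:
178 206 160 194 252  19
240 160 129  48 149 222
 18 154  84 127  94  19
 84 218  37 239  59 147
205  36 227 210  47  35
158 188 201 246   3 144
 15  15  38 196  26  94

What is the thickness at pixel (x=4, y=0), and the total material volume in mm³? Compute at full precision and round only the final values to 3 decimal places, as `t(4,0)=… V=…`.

t(4,0)=2.595 V=227.389

span = t_max - t_min = 2.62 - 0.49 = 2.130
L(4,0) = 252, L_eff = 1 - 252/255 = 0.011765 (inverted)
t(4,0) = 2.62 - 2.130·0.011765 = 2.595
Σt over all 7·6 pixels = 65.026
V = pitch²·Σt = 1.87²·65.026 = 227.389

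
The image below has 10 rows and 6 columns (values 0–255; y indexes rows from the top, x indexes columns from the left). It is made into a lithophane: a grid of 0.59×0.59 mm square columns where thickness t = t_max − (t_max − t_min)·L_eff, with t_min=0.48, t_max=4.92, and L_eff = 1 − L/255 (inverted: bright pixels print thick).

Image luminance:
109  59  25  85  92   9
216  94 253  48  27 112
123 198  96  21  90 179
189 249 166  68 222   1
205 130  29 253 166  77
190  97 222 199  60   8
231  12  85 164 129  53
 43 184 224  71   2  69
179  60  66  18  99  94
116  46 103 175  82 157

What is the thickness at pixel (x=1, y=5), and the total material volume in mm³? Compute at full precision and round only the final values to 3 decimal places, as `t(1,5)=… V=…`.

span = t_max - t_min = 4.92 - 0.48 = 4.440
L(1,5) = 97, L_eff = 1 - 97/255 = 0.619608 (inverted)
t(1,5) = 4.92 - 4.440·0.619608 = 2.169
Σt over all 10·6 pixels = 313873/2125 ≈ 147.7049412
V = pitch²·Σt = 0.59²·313873/2125 = 51.416

t(1,5)=2.169 V=51.416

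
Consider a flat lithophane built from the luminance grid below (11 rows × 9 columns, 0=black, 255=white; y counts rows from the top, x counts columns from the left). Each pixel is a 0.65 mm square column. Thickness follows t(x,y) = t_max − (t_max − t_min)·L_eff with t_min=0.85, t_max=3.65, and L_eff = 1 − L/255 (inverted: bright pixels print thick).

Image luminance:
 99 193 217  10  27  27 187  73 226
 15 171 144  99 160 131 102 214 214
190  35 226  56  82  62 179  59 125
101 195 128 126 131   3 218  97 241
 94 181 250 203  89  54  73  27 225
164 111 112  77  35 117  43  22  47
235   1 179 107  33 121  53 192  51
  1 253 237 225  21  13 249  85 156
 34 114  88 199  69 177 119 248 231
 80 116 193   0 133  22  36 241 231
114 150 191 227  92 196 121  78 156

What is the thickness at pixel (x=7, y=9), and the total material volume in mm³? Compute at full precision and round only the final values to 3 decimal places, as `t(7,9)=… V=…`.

t(7,9)=3.496 V=92.871

span = t_max - t_min = 3.65 - 0.85 = 2.800
L(7,9) = 241, L_eff = 1 - 241/255 = 0.054902 (inverted)
t(7,9) = 3.65 - 2.800·0.054902 = 3.496
Σt over all 11·9 pixels = 224209/1020 ≈ 219.8127451
V = pitch²·Σt = 0.65²·224209/1020 = 92.871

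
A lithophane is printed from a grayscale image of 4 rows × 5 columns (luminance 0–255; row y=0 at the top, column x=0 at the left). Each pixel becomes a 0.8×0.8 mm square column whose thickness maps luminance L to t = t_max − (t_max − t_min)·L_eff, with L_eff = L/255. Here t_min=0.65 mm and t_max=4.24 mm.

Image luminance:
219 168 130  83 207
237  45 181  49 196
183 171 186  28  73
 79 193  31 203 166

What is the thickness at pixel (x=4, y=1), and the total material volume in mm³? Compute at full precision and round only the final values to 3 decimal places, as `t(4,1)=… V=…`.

span = t_max - t_min = 4.24 - 0.65 = 3.590
L(4,1) = 196, L_eff = 196/255 = 0.768627
t(4,1) = 4.24 - 3.590·0.768627 = 1.481
Σt over all 4·5 pixels = 286787/6375 ≈ 44.9861961
V = pitch²·Σt = 0.8²·286787/6375 = 28.791

t(4,1)=1.481 V=28.791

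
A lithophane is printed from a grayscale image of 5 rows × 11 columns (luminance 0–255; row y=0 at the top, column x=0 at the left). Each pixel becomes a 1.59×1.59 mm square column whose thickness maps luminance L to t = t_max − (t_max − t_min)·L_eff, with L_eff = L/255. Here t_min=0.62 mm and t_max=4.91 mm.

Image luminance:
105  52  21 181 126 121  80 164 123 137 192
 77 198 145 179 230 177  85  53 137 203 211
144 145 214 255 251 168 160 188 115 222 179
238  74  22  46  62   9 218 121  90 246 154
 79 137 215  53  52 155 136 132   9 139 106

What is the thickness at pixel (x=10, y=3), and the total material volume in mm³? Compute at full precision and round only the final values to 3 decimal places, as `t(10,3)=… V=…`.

span = t_max - t_min = 4.91 - 0.62 = 4.290
L(10,3) = 154, L_eff = 154/255 = 0.603922
t(10,3) = 4.91 - 4.290·0.603922 = 2.319
Σt over all 5·11 pixels = 143.352
V = pitch²·Σt = 1.59²·143.352 = 362.408

t(10,3)=2.319 V=362.408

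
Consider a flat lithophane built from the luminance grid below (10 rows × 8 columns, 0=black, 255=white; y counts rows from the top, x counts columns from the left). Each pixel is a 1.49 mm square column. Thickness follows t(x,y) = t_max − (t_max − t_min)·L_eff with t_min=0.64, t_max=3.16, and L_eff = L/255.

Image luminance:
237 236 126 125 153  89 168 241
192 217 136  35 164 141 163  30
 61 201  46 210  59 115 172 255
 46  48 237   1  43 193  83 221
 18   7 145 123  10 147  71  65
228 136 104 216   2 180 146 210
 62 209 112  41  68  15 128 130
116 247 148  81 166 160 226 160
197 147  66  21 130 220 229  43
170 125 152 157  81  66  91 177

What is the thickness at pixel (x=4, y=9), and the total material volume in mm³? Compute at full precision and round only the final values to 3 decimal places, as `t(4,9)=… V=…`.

span = t_max - t_min = 3.16 - 0.64 = 2.520
L(4,9) = 81, L_eff = 81/255 = 0.317647
t(4,9) = 3.16 - 2.520·0.317647 = 2.360
Σt over all 10·8 pixels = 318947/2125 ≈ 150.0927059
V = pitch²·Σt = 1.49²·318947/2125 = 333.221

t(4,9)=2.360 V=333.221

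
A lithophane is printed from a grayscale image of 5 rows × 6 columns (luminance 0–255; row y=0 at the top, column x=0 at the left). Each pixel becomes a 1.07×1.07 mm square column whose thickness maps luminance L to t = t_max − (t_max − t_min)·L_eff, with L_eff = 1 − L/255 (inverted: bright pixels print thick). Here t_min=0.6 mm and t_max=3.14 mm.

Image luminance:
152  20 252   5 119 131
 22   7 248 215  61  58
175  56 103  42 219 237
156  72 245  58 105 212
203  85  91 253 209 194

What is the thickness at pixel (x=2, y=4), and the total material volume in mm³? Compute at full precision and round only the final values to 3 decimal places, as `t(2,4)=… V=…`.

t(2,4)=1.506 V=66.282

span = t_max - t_min = 3.14 - 0.6 = 2.540
L(2,4) = 91, L_eff = 1 - 91/255 = 0.643137 (inverted)
t(2,4) = 3.14 - 2.540·0.643137 = 1.506
Σt over all 5·6 pixels = 49209/850 ≈ 57.8929412
V = pitch²·Σt = 1.07²·49209/850 = 66.282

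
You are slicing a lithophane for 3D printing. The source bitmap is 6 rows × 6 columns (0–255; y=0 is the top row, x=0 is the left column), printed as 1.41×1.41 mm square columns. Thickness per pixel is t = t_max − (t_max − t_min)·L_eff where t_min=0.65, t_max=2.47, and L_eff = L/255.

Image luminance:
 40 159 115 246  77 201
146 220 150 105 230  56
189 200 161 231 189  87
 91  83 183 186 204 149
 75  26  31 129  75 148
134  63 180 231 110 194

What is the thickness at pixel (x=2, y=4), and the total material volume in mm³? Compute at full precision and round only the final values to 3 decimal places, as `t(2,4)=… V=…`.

span = t_max - t_min = 2.47 - 0.65 = 1.820
L(2,4) = 31, L_eff = 31/255 = 0.121569
t(2,4) = 2.47 - 1.820·0.121569 = 2.249
Σt over all 6·6 pixels = 111696/2125 ≈ 52.5628235
V = pitch²·Σt = 1.41²·111696/2125 = 104.500

t(2,4)=2.249 V=104.500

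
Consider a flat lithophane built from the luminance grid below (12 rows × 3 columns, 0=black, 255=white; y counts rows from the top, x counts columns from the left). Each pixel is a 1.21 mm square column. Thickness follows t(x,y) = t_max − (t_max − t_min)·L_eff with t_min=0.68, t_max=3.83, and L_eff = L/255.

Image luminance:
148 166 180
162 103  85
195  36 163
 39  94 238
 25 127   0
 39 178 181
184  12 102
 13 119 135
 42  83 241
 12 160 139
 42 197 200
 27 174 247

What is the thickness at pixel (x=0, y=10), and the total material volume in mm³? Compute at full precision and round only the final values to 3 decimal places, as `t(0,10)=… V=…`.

t(0,10)=3.311 V=124.318

span = t_max - t_min = 3.83 - 0.68 = 3.150
L(0,10) = 42, L_eff = 42/255 = 0.164706
t(0,10) = 3.83 - 3.150·0.164706 = 3.311
Σt over all 12·3 pixels = 36087/425 ≈ 84.9105882
V = pitch²·Σt = 1.21²·36087/425 = 124.318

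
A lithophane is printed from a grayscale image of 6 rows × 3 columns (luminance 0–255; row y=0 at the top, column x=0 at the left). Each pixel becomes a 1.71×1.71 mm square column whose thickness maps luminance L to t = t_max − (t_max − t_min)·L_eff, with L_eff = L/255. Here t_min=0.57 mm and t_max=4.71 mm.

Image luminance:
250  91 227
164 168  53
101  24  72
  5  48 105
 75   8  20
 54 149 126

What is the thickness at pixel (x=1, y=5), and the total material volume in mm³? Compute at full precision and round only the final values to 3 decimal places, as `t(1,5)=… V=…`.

t(1,5)=2.291 V=165.301

span = t_max - t_min = 4.71 - 0.57 = 4.140
L(1,5) = 149, L_eff = 149/255 = 0.584314
t(1,5) = 4.71 - 4.140·0.584314 = 2.291
Σt over all 6·3 pixels = 48051/850 ≈ 56.5305882
V = pitch²·Σt = 1.71²·48051/850 = 165.301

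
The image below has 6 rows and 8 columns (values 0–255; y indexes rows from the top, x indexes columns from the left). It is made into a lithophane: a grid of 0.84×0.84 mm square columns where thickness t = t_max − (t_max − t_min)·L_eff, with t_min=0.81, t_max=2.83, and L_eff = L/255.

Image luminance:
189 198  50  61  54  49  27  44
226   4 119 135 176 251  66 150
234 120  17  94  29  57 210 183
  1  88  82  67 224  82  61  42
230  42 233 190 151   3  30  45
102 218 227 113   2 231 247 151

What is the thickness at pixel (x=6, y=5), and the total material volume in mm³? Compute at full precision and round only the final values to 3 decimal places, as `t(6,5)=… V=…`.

t(6,5)=0.873 V=64.520

span = t_max - t_min = 2.83 - 0.81 = 2.020
L(6,5) = 247, L_eff = 247/255 = 0.968627
t(6,5) = 2.83 - 2.020·0.968627 = 0.873
Σt over all 6·8 pixels = 233171/2550 ≈ 91.4396078
V = pitch²·Σt = 0.84²·233171/2550 = 64.520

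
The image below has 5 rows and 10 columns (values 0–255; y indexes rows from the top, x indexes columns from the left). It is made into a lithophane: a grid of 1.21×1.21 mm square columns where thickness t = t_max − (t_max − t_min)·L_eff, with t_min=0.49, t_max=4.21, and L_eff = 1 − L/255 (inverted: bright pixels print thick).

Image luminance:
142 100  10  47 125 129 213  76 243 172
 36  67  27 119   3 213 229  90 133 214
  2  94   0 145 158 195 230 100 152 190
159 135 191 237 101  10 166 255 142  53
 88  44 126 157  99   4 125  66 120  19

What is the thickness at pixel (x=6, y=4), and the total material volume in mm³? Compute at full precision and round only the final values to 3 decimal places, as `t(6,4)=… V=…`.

t(6,4)=2.314 V=162.976

span = t_max - t_min = 4.21 - 0.49 = 3.720
L(6,4) = 125, L_eff = 1 - 125/255 = 0.509804 (inverted)
t(6,4) = 4.21 - 3.720·0.509804 = 2.314
Σt over all 5·10 pixels = 473087/4250 ≈ 111.3145882
V = pitch²·Σt = 1.21²·473087/4250 = 162.976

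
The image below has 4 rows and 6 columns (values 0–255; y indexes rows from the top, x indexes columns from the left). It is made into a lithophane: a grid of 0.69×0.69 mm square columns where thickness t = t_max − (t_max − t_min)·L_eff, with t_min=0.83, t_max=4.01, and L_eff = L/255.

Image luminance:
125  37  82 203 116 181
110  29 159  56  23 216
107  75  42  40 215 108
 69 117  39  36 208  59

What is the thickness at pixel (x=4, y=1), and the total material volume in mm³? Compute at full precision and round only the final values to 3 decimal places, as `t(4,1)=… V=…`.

span = t_max - t_min = 4.01 - 0.83 = 3.180
L(4,1) = 23, L_eff = 23/255 = 0.090196
t(4,1) = 4.01 - 3.180·0.090196 = 3.723
Σt over all 4·6 pixels = 139532/2125 ≈ 65.6621176
V = pitch²·Σt = 0.69²·139532/2125 = 31.262

t(4,1)=3.723 V=31.262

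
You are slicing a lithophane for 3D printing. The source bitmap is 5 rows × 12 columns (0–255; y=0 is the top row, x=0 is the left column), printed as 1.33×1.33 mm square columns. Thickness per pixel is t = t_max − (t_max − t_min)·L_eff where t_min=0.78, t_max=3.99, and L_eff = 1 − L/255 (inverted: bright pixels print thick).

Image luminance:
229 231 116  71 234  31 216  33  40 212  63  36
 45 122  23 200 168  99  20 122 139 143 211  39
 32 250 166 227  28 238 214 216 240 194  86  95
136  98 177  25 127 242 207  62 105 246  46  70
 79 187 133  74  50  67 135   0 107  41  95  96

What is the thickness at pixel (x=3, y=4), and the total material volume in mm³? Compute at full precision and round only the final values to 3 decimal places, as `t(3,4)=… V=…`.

t(3,4)=1.712 V=248.320

span = t_max - t_min = 3.99 - 0.78 = 3.210
L(3,4) = 74, L_eff = 1 - 74/255 = 0.709804 (inverted)
t(3,4) = 3.99 - 3.210·0.709804 = 1.712
Σt over all 5·12 pixels = 596619/4250 ≈ 140.3809412
V = pitch²·Σt = 1.33²·596619/4250 = 248.320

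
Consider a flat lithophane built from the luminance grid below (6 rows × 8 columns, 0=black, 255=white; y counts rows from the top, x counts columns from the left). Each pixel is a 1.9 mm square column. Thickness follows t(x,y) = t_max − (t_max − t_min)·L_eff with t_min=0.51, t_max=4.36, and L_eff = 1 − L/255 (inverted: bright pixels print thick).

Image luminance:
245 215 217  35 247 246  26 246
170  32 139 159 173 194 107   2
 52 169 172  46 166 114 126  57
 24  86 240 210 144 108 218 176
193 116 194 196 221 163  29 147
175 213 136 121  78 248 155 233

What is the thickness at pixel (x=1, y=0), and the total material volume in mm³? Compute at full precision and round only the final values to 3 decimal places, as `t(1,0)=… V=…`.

span = t_max - t_min = 4.36 - 0.51 = 3.850
L(1,0) = 215, L_eff = 1 - 215/255 = 0.156863 (inverted)
t(1,0) = 4.36 - 3.850·0.156863 = 3.756
Σt over all 6·8 pixels = 225877/1700 ≈ 132.8688235
V = pitch²·Σt = 1.9²·225877/1700 = 479.656

t(1,0)=3.756 V=479.656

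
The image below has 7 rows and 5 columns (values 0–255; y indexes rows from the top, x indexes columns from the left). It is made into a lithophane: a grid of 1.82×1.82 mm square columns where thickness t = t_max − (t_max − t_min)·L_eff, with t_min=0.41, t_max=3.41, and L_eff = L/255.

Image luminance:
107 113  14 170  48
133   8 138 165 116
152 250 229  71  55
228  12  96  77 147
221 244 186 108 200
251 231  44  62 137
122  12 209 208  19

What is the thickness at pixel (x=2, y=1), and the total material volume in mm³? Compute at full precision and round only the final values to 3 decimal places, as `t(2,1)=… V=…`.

span = t_max - t_min = 3.41 - 0.41 = 3.000
L(2,1) = 138, L_eff = 138/255 = 0.541176
t(2,1) = 3.41 - 3.000·0.541176 = 1.786
Σt over all 7·5 pixels = 22247/340 ≈ 65.4323529
V = pitch²·Σt = 1.82²·22247/340 = 216.738

t(2,1)=1.786 V=216.738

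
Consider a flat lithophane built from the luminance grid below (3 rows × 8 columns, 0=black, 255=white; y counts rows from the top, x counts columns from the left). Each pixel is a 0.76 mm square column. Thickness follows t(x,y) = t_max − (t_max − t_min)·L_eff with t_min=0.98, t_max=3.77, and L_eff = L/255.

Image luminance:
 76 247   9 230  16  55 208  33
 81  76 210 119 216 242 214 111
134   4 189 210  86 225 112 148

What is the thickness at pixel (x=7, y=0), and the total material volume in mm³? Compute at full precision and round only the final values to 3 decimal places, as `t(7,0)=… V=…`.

t(7,0)=3.409 V=31.716

span = t_max - t_min = 3.77 - 0.98 = 2.790
L(7,0) = 33, L_eff = 33/255 = 0.129412
t(7,0) = 3.77 - 2.790·0.129412 = 3.409
Σt over all 3·8 pixels = 466737/8500 ≈ 54.9102353
V = pitch²·Σt = 0.76²·466737/8500 = 31.716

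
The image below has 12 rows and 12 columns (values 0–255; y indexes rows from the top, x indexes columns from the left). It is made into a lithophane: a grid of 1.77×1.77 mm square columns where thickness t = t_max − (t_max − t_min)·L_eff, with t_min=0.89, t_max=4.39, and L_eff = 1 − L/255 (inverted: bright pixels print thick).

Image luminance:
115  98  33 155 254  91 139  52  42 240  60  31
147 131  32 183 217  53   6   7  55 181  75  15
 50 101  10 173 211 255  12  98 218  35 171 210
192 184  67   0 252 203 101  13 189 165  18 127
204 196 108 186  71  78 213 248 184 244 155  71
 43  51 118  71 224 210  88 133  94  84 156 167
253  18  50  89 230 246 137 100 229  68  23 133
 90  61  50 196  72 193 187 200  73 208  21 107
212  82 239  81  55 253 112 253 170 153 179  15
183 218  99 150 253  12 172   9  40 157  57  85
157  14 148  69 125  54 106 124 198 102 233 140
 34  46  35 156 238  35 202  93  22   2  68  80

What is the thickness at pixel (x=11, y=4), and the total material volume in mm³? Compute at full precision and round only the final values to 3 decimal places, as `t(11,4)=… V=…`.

t(11,4)=1.865 V=1159.097

span = t_max - t_min = 4.39 - 0.89 = 3.500
L(11,4) = 71, L_eff = 1 - 71/255 = 0.721569 (inverted)
t(11,4) = 4.39 - 3.500·0.721569 = 1.865
Σt over all 12·12 pixels = 471719/1275 ≈ 369.9756863
V = pitch²·Σt = 1.77²·471719/1275 = 1159.097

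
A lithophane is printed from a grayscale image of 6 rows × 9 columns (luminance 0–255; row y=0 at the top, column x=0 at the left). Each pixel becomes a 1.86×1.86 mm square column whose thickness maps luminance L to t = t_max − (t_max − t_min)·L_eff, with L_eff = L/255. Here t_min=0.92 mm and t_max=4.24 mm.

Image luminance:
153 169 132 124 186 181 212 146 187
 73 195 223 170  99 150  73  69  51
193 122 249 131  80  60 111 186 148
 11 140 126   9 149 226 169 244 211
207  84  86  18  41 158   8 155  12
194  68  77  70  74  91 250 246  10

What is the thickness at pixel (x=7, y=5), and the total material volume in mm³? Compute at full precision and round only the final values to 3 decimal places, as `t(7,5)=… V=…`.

span = t_max - t_min = 4.24 - 0.92 = 3.320
L(7,5) = 246, L_eff = 246/255 = 0.964706
t(7,5) = 4.24 - 3.320·0.964706 = 1.037
Σt over all 6·9 pixels = 878039/6375 ≈ 137.7316078
V = pitch²·Σt = 1.86²·878039/6375 = 476.496

t(7,5)=1.037 V=476.496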